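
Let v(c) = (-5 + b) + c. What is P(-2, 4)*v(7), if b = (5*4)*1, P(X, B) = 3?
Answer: 66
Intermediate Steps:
b = 20 (b = 20*1 = 20)
v(c) = 15 + c (v(c) = (-5 + 20) + c = 15 + c)
P(-2, 4)*v(7) = 3*(15 + 7) = 3*22 = 66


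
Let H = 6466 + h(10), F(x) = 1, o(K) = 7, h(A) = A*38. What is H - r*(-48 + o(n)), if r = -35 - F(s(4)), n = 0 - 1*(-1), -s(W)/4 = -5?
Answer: 5370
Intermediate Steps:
h(A) = 38*A
s(W) = 20 (s(W) = -4*(-5) = 20)
n = 1 (n = 0 + 1 = 1)
r = -36 (r = -35 - 1*1 = -35 - 1 = -36)
H = 6846 (H = 6466 + 38*10 = 6466 + 380 = 6846)
H - r*(-48 + o(n)) = 6846 - (-36)*(-48 + 7) = 6846 - (-36)*(-41) = 6846 - 1*1476 = 6846 - 1476 = 5370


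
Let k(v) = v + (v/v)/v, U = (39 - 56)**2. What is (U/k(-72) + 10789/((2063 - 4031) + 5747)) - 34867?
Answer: -40188864716/1152595 ≈ -34868.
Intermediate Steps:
U = 289 (U = (-17)**2 = 289)
k(v) = v + 1/v
(U/k(-72) + 10789/((2063 - 4031) + 5747)) - 34867 = (289/(-72 + 1/(-72)) + 10789/((2063 - 4031) + 5747)) - 34867 = (289/(-72 - 1/72) + 10789/(-1968 + 5747)) - 34867 = (289/(-5185/72) + 10789/3779) - 34867 = (289*(-72/5185) + 10789*(1/3779)) - 34867 = (-1224/305 + 10789/3779) - 34867 = -1334851/1152595 - 34867 = -40188864716/1152595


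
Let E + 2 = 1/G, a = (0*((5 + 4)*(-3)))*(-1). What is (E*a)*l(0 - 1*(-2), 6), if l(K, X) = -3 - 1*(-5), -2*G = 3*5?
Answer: 0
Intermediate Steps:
G = -15/2 (G = -3*5/2 = -½*15 = -15/2 ≈ -7.5000)
l(K, X) = 2 (l(K, X) = -3 + 5 = 2)
a = 0 (a = (0*(9*(-3)))*(-1) = (0*(-27))*(-1) = 0*(-1) = 0)
E = -32/15 (E = -2 + 1/(-15/2) = -2 - 2/15 = -32/15 ≈ -2.1333)
(E*a)*l(0 - 1*(-2), 6) = -32/15*0*2 = 0*2 = 0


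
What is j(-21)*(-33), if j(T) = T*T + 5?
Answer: -14718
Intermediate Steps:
j(T) = 5 + T² (j(T) = T² + 5 = 5 + T²)
j(-21)*(-33) = (5 + (-21)²)*(-33) = (5 + 441)*(-33) = 446*(-33) = -14718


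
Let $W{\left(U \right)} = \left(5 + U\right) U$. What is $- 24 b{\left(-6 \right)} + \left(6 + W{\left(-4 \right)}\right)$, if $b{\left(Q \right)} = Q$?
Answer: $146$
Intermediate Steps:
$W{\left(U \right)} = U \left(5 + U\right)$
$- 24 b{\left(-6 \right)} + \left(6 + W{\left(-4 \right)}\right) = \left(-24\right) \left(-6\right) + \left(6 - 4 \left(5 - 4\right)\right) = 144 + \left(6 - 4\right) = 144 + 2 = 146$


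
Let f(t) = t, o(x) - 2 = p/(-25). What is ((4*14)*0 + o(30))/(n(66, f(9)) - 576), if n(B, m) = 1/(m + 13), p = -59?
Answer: -2398/316775 ≈ -0.0075700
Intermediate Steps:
o(x) = 109/25 (o(x) = 2 - 59/(-25) = 2 - 59*(-1/25) = 2 + 59/25 = 109/25)
n(B, m) = 1/(13 + m)
((4*14)*0 + o(30))/(n(66, f(9)) - 576) = ((4*14)*0 + 109/25)/(1/(13 + 9) - 576) = (56*0 + 109/25)/(1/22 - 576) = (0 + 109/25)/(1/22 - 576) = 109/(25*(-12671/22)) = (109/25)*(-22/12671) = -2398/316775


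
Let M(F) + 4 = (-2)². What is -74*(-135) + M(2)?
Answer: 9990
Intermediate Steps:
M(F) = 0 (M(F) = -4 + (-2)² = -4 + 4 = 0)
-74*(-135) + M(2) = -74*(-135) + 0 = 9990 + 0 = 9990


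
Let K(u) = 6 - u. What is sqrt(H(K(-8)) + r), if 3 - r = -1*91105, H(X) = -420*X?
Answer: 2*sqrt(21307) ≈ 291.94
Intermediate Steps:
r = 91108 (r = 3 - (-1)*91105 = 3 - 1*(-91105) = 3 + 91105 = 91108)
sqrt(H(K(-8)) + r) = sqrt(-420*(6 - 1*(-8)) + 91108) = sqrt(-420*(6 + 8) + 91108) = sqrt(-420*14 + 91108) = sqrt(-5880 + 91108) = sqrt(85228) = 2*sqrt(21307)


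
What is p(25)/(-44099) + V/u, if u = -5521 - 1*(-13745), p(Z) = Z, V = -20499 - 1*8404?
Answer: -1274798997/362670176 ≈ -3.5150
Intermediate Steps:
V = -28903 (V = -20499 - 8404 = -28903)
u = 8224 (u = -5521 + 13745 = 8224)
p(25)/(-44099) + V/u = 25/(-44099) - 28903/8224 = 25*(-1/44099) - 28903*1/8224 = -25/44099 - 28903/8224 = -1274798997/362670176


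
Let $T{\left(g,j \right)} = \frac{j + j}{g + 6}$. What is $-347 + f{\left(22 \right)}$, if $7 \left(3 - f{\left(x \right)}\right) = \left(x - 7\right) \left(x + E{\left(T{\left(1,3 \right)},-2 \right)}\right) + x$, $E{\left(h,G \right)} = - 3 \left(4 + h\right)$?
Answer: $- \frac{17790}{49} \approx -363.06$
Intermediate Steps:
$T{\left(g,j \right)} = \frac{2 j}{6 + g}$
$E{\left(h,G \right)} = -12 - 3 h$
$f{\left(x \right)} = 3 - \frac{x}{7} - \frac{\left(-7 + x\right) \left(- \frac{102}{7} + x\right)}{7}$ ($f{\left(x \right)} = 3 - \frac{\left(x - 7\right) \left(x - \left(12 + 3 \cdot 2 \cdot 3 \frac{1}{6 + 1}\right)\right) + x}{7} = 3 - \frac{\left(-7 + x\right) \left(x - \left(12 + 3 \cdot 2 \cdot 3 \cdot \frac{1}{7}\right)\right) + x}{7} = 3 - \frac{\left(-7 + x\right) \left(x - \frac{102}{7}\right) + x}{7} = 3 - \frac{\left(-7 + x\right) \left(- \frac{102}{7} + x\right) + x}{7} = 3 - \frac{x + \left(-7 + x\right) \left(- \frac{102}{7} + x\right)}{7} = 3 - \left(\frac{x}{7} + \frac{\left(-7 + x\right) \left(- \frac{102}{7} + x\right)}{7}\right) = 3 - \frac{x}{7} - \frac{\left(-7 + x\right) \left(- \frac{102}{7} + x\right)}{7}$)
$-347 + f{\left(22 \right)} = -347 - \left(- \frac{2601}{49} + \frac{484}{7}\right) = -347 - \frac{787}{49} = - \frac{17790}{49}$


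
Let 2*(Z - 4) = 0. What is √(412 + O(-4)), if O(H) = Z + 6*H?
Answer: 14*√2 ≈ 19.799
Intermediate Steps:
Z = 4 (Z = 4 + (½)*0 = 4 + 0 = 4)
O(H) = 4 + 6*H
√(412 + O(-4)) = √(412 + (4 + 6*(-4))) = √(412 + (4 - 24)) = √(412 - 20) = √392 = 14*√2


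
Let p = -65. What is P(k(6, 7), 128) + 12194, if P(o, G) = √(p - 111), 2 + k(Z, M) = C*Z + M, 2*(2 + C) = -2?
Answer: 12194 + 4*I*√11 ≈ 12194.0 + 13.266*I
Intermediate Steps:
C = -3 (C = -2 + (½)*(-2) = -2 - 1 = -3)
k(Z, M) = -2 + M - 3*Z (k(Z, M) = -2 + (-3*Z + M) = -2 + (M - 3*Z) = -2 + M - 3*Z)
P(o, G) = 4*I*√11 (P(o, G) = √(-65 - 111) = √(-176) = 4*I*√11)
P(k(6, 7), 128) + 12194 = 4*I*√11 + 12194 = 12194 + 4*I*√11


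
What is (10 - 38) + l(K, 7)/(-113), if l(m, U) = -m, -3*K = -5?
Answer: -9487/339 ≈ -27.985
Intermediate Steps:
K = 5/3 (K = -⅓*(-5) = 5/3 ≈ 1.6667)
(10 - 38) + l(K, 7)/(-113) = (10 - 38) - 1*5/3/(-113) = -28 - 5/3*(-1/113) = -28 + 5/339 = -9487/339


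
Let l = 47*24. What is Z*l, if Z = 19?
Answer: 21432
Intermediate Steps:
l = 1128
Z*l = 19*1128 = 21432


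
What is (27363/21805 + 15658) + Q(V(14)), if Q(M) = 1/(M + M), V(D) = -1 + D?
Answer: 1268246169/80990 ≈ 15659.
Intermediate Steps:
Q(M) = 1/(2*M)
(27363/21805 + 15658) + Q(V(14)) = (27363/21805 + 15658) + 1/(2*(-1 + 14)) = (27363*(1/21805) + 15658) + (½)/13 = (3909/3115 + 15658) + (½)*(1/13) = 48778579/3115 + 1/26 = 1268246169/80990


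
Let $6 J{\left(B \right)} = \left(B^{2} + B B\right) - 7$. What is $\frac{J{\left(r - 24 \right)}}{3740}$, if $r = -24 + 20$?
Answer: $\frac{1561}{22440} \approx 0.069563$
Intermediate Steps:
$r = -4$
$J{\left(B \right)} = - \frac{7}{6} + \frac{B^{2}}{3}$ ($J{\left(B \right)} = \frac{\left(B^{2} + B B\right) - 7}{6} = \frac{\left(B^{2} + B^{2}\right) - 7}{6} = \frac{2 B^{2} - 7}{6} = \frac{-7 + 2 B^{2}}{6} = - \frac{7}{6} + \frac{B^{2}}{3}$)
$\frac{J{\left(r - 24 \right)}}{3740} = \frac{- \frac{7}{6} + \frac{\left(-4 - 24\right)^{2}}{3}}{3740} = \left(- \frac{7}{6} + \frac{\left(-4 - 24\right)^{2}}{3}\right) \frac{1}{3740} = \left(- \frac{7}{6} + \frac{\left(-28\right)^{2}}{3}\right) \frac{1}{3740} = \left(- \frac{7}{6} + \frac{1}{3} \cdot 784\right) \frac{1}{3740} = \left(- \frac{7}{6} + \frac{784}{3}\right) \frac{1}{3740} = \frac{1561}{6} \cdot \frac{1}{3740} = \frac{1561}{22440}$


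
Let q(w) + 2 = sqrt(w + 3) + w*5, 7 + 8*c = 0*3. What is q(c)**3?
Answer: -153459/512 + 7939*sqrt(34)/256 ≈ -118.90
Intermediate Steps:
c = -7/8 (c = -7/8 + (0*3)/8 = -7/8 + (1/8)*0 = -7/8 + 0 = -7/8 ≈ -0.87500)
q(w) = -2 + sqrt(3 + w) + 5*w (q(w) = -2 + (sqrt(w + 3) + w*5) = -2 + (sqrt(3 + w) + 5*w) = -2 + sqrt(3 + w) + 5*w)
q(c)**3 = (-2 + sqrt(3 - 7/8) + 5*(-7/8))**3 = (-2 + sqrt(17/8) - 35/8)**3 = (-2 + sqrt(34)/4 - 35/8)**3 = (-51/8 + sqrt(34)/4)**3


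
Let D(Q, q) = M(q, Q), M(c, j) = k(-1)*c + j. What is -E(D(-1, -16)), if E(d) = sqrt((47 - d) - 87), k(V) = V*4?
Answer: -I*sqrt(103) ≈ -10.149*I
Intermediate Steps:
k(V) = 4*V
M(c, j) = j - 4*c (M(c, j) = (4*(-1))*c + j = -4*c + j = j - 4*c)
D(Q, q) = Q - 4*q
E(d) = sqrt(-40 - d)
-E(D(-1, -16)) = -sqrt(-40 - (-1 - 4*(-16))) = -sqrt(-40 - (-1 + 64)) = -sqrt(-40 - 1*63) = -sqrt(-40 - 63) = -sqrt(-103) = -I*sqrt(103)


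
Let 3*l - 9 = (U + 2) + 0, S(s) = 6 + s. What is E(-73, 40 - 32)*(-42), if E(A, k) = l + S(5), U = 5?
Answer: -686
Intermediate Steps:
l = 16/3 (l = 3 + ((5 + 2) + 0)/3 = 3 + (7 + 0)/3 = 3 + (⅓)*7 = 3 + 7/3 = 16/3 ≈ 5.3333)
E(A, k) = 49/3 (E(A, k) = 16/3 + (6 + 5) = 16/3 + 11 = 49/3)
E(-73, 40 - 32)*(-42) = (49/3)*(-42) = -686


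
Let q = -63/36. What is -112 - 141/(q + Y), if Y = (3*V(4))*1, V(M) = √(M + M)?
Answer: -127484/1103 - 13536*√2/1103 ≈ -132.93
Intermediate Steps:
V(M) = √2*√M (V(M) = √(2*M) = √2*√M)
Y = 6*√2 (Y = (3*(√2*√4))*1 = (3*(√2*2))*1 = (3*(2*√2))*1 = (6*√2)*1 = 6*√2 ≈ 8.4853)
q = -7/4 (q = -63*1/36 = -7/4 ≈ -1.7500)
-112 - 141/(q + Y) = -112 - 141/(-7/4 + 6*√2)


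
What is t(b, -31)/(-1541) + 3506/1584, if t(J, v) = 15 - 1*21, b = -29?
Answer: 2706125/1220472 ≈ 2.2173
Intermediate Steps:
t(J, v) = -6 (t(J, v) = 15 - 21 = -6)
t(b, -31)/(-1541) + 3506/1584 = -6/(-1541) + 3506/1584 = -6*(-1/1541) + 3506*(1/1584) = 6/1541 + 1753/792 = 2706125/1220472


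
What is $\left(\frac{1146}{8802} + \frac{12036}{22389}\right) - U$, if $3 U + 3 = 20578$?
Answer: $- \frac{4416425764}{644013} \approx -6857.7$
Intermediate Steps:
$U = \frac{20575}{3}$ ($U = -1 + \frac{1}{3} \cdot 20578 = -1 + \frac{20578}{3} = \frac{20575}{3} \approx 6858.3$)
$\left(\frac{1146}{8802} + \frac{12036}{22389}\right) - U = \left(\frac{1146}{8802} + \frac{12036}{22389}\right) - \frac{20575}{3} = \left(1146 \cdot \frac{1}{8802} + 12036 \cdot \frac{1}{22389}\right) - \frac{20575}{3} = \left(\frac{191}{1467} + \frac{236}{439}\right) - \frac{20575}{3} = \frac{430061}{644013} - \frac{20575}{3} = - \frac{4416425764}{644013}$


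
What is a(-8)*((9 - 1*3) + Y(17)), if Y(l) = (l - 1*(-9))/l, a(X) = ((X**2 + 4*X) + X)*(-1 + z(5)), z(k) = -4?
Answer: -15360/17 ≈ -903.53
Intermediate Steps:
a(X) = -25*X - 5*X**2 (a(X) = ((X**2 + 4*X) + X)*(-1 - 4) = (X**2 + 5*X)*(-5) = -25*X - 5*X**2)
Y(l) = (9 + l)/l (Y(l) = (l + 9)/l = (9 + l)/l)
a(-8)*((9 - 1*3) + Y(17)) = (-5*(-8)*(5 - 8))*((9 - 1*3) + (9 + 17)/17) = (-5*(-8)*(-3))*((9 - 3) + (1/17)*26) = -120*(6 + 26/17) = -120*128/17 = -15360/17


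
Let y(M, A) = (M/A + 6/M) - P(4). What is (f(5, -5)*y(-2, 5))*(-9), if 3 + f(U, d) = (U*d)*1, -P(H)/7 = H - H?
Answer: -4284/5 ≈ -856.80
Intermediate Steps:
P(H) = 0 (P(H) = -7*(H - H) = -7*0 = 0)
f(U, d) = -3 + U*d (f(U, d) = -3 + (U*d)*1 = -3 + U*d)
y(M, A) = 6/M + M/A (y(M, A) = (M/A + 6/M) - 1*0 = (6/M + M/A) + 0 = 6/M + M/A)
(f(5, -5)*y(-2, 5))*(-9) = ((-3 + 5*(-5))*(6/(-2) - 2/5))*(-9) = ((-3 - 25)*(6*(-1/2) - 2*1/5))*(-9) = -28*(-3 - 2/5)*(-9) = -28*(-17/5)*(-9) = (476/5)*(-9) = -4284/5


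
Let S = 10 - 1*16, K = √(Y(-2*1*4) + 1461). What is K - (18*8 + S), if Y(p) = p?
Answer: -138 + √1453 ≈ -99.882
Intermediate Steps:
K = √1453 (K = √(-2*1*4 + 1461) = √(-2*4 + 1461) = √(-8 + 1461) = √1453 ≈ 38.118)
S = -6 (S = 10 - 16 = -6)
K - (18*8 + S) = √1453 - (18*8 - 6) = √1453 - (144 - 6) = √1453 - 1*138 = √1453 - 138 = -138 + √1453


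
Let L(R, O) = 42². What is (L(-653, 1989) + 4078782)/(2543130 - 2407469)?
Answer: 4080546/135661 ≈ 30.079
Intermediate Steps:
L(R, O) = 1764
(L(-653, 1989) + 4078782)/(2543130 - 2407469) = (1764 + 4078782)/(2543130 - 2407469) = 4080546/135661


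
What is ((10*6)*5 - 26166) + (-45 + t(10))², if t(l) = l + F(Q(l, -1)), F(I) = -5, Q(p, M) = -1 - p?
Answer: -24266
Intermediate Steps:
t(l) = -5 + l (t(l) = l - 5 = -5 + l)
((10*6)*5 - 26166) + (-45 + t(10))² = ((10*6)*5 - 26166) + (-45 + (-5 + 10))² = (60*5 - 26166) + (-45 + 5)² = (300 - 26166) + (-40)² = -25866 + 1600 = -24266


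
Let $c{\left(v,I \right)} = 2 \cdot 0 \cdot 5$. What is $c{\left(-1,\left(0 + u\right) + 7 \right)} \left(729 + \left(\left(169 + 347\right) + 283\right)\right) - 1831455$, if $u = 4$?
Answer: $-1831455$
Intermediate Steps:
$c{\left(v,I \right)} = 0$ ($c{\left(v,I \right)} = 0 \cdot 5 = 0$)
$c{\left(-1,\left(0 + u\right) + 7 \right)} \left(729 + \left(\left(169 + 347\right) + 283\right)\right) - 1831455 = 0 \left(729 + \left(\left(169 + 347\right) + 283\right)\right) - 1831455 = 0 \left(729 + \left(516 + 283\right)\right) - 1831455 = 0 \left(729 + 799\right) - 1831455 = 0 \cdot 1528 - 1831455 = 0 - 1831455 = -1831455$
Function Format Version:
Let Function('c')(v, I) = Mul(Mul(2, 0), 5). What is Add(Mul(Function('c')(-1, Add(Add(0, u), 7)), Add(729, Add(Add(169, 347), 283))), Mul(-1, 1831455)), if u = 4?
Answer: -1831455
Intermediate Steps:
Function('c')(v, I) = 0 (Function('c')(v, I) = Mul(0, 5) = 0)
Add(Mul(Function('c')(-1, Add(Add(0, u), 7)), Add(729, Add(Add(169, 347), 283))), Mul(-1, 1831455)) = Add(Mul(0, Add(729, Add(Add(169, 347), 283))), Mul(-1, 1831455)) = Add(Mul(0, Add(729, Add(516, 283))), -1831455) = Add(Mul(0, Add(729, 799)), -1831455) = Add(Mul(0, 1528), -1831455) = Add(0, -1831455) = -1831455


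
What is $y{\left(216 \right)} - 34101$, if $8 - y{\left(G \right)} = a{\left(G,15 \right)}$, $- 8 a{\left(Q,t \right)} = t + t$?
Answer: $- \frac{136357}{4} \approx -34089.0$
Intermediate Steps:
$a{\left(Q,t \right)} = - \frac{t}{4}$ ($a{\left(Q,t \right)} = - \frac{t + t}{8} = - \frac{2 t}{8} = - \frac{t}{4}$)
$y{\left(G \right)} = \frac{47}{4}$ ($y{\left(G \right)} = 8 - \left(- \frac{1}{4}\right) 15 = 8 - - \frac{15}{4} = 8 + \frac{15}{4} = \frac{47}{4}$)
$y{\left(216 \right)} - 34101 = \frac{47}{4} - 34101 = - \frac{136357}{4}$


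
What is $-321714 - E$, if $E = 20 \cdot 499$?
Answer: $-331694$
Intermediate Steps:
$E = 9980$
$-321714 - E = -321714 - 9980 = -331694$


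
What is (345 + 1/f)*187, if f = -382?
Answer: 24644543/382 ≈ 64515.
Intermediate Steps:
(345 + 1/f)*187 = (345 + 1/(-382))*187 = (345 - 1/382)*187 = (131789/382)*187 = 24644543/382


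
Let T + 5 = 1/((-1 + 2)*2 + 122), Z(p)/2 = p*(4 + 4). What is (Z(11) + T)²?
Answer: 449652025/15376 ≈ 29244.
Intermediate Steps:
Z(p) = 16*p (Z(p) = 2*(p*(4 + 4)) = 2*(p*8) = 2*(8*p) = 16*p)
T = -619/124 (T = -5 + 1/((-1 + 2)*2 + 122) = -5 + 1/(1*2 + 122) = -5 + 1/(2 + 122) = -5 + 1/124 = -619/124 ≈ -4.9919)
(Z(11) + T)² = (16*11 - 619/124)² = (176 - 619/124)² = (21205/124)² = 449652025/15376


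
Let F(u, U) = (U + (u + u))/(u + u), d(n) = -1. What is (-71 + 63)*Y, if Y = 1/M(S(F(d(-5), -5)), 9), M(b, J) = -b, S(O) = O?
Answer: 16/7 ≈ 2.2857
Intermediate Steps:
F(u, U) = (U + 2*u)/(2*u) (F(u, U) = (U + 2*u)/((2*u)) = (U + 2*u)*(1/(2*u)) = (U + 2*u)/(2*u))
Y = -2/7 (Y = 1/(-(-1 + (1/2)*(-5))/(-1)) = 1/(-(-1)*(-1 - 5/2)) = 1/(-(-1)*(-7)/2) = 1/(-1*7/2) = 1/(-7/2) = -2/7 ≈ -0.28571)
(-71 + 63)*Y = (-71 + 63)*(-2/7) = -8*(-2/7) = 16/7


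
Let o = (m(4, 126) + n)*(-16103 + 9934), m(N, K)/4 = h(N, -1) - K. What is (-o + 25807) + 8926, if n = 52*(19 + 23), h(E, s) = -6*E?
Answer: 9806429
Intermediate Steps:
m(N, K) = -24*N - 4*K (m(N, K) = 4*(-6*N - K) = 4*(-K - 6*N) = -24*N - 4*K)
n = 2184 (n = 52*42 = 2184)
o = -9771696 (o = ((-24*4 - 4*126) + 2184)*(-16103 + 9934) = ((-96 - 504) + 2184)*(-6169) = (-600 + 2184)*(-6169) = 1584*(-6169) = -9771696)
(-o + 25807) + 8926 = (-1*(-9771696) + 25807) + 8926 = (9771696 + 25807) + 8926 = 9797503 + 8926 = 9806429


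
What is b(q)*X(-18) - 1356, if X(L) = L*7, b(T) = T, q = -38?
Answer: 3432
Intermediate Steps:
X(L) = 7*L
b(q)*X(-18) - 1356 = -266*(-18) - 1356 = -38*(-126) - 1356 = 4788 - 1356 = 3432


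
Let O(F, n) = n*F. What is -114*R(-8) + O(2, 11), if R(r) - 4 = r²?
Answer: -7730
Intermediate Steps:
O(F, n) = F*n
R(r) = 4 + r²
-114*R(-8) + O(2, 11) = -114*(4 + (-8)²) + 2*11 = -114*(4 + 64) + 22 = -114*68 + 22 = -7752 + 22 = -7730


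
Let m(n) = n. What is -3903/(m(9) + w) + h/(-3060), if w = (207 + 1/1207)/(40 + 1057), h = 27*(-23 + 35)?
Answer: -439379327694/1034157685 ≈ -424.87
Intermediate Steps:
h = 324 (h = 27*12 = 324)
w = 249850/1324079 (w = (207 + 1/1207)/1097 = (249850/1207)*(1/1097) = 249850/1324079 ≈ 0.18870)
-3903/(m(9) + w) + h/(-3060) = -3903/(9 + 249850/1324079) + 324/(-3060) = -3903/12166561/1324079 + 324*(-1/3060) = -3903*1324079/12166561 - 9/85 = -5167880337/12166561 - 9/85 = -439379327694/1034157685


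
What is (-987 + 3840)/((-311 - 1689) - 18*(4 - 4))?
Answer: -2853/2000 ≈ -1.4265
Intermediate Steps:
(-987 + 3840)/((-311 - 1689) - 18*(4 - 4)) = 2853/(-2000 - 18*0) = 2853/(-2000 + 0) = 2853/(-2000) = 2853*(-1/2000) = -2853/2000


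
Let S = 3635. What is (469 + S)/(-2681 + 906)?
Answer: -4104/1775 ≈ -2.3121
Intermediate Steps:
(469 + S)/(-2681 + 906) = (469 + 3635)/(-2681 + 906) = 4104/(-1775) = 4104*(-1/1775) = -4104/1775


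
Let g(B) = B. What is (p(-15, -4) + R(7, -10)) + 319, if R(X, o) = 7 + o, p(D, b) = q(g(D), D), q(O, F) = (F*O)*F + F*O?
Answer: -2834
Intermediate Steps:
q(O, F) = F*O + O*F² (q(O, F) = O*F² + F*O = F*O + O*F²)
p(D, b) = D²*(1 + D) (p(D, b) = D*D*(1 + D) = D²*(1 + D))
(p(-15, -4) + R(7, -10)) + 319 = ((-15)²*(1 - 15) + (7 - 10)) + 319 = (225*(-14) - 3) + 319 = (-3150 - 3) + 319 = -3153 + 319 = -2834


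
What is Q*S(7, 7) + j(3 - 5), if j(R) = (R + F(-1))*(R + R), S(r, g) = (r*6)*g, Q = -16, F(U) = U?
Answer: -4692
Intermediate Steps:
S(r, g) = 6*g*r (S(r, g) = (6*r)*g = 6*g*r)
j(R) = 2*R*(-1 + R) (j(R) = (R - 1)*(R + R) = (-1 + R)*(2*R) = 2*R*(-1 + R))
Q*S(7, 7) + j(3 - 5) = -96*7*7 + 2*(3 - 5)*(-1 + (3 - 5)) = -16*294 + 2*(-2)*(-1 - 2) = -4704 + 2*(-2)*(-3) = -4704 + 12 = -4692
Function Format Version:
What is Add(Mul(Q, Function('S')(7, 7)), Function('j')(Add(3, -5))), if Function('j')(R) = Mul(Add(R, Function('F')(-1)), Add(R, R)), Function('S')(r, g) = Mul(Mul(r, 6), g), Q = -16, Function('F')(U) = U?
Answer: -4692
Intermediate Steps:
Function('S')(r, g) = Mul(6, g, r) (Function('S')(r, g) = Mul(Mul(6, r), g) = Mul(6, g, r))
Function('j')(R) = Mul(2, R, Add(-1, R)) (Function('j')(R) = Mul(Add(R, -1), Add(R, R)) = Mul(Add(-1, R), Mul(2, R)) = Mul(2, R, Add(-1, R)))
Add(Mul(Q, Function('S')(7, 7)), Function('j')(Add(3, -5))) = Add(Mul(-16, Mul(6, 7, 7)), Mul(2, Add(3, -5), Add(-1, Add(3, -5)))) = Add(Mul(-16, 294), Mul(2, -2, Add(-1, -2))) = Add(-4704, Mul(2, -2, -3)) = Add(-4704, 12) = -4692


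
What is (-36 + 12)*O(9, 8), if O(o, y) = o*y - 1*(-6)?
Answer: -1872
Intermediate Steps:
O(o, y) = 6 + o*y (O(o, y) = o*y + 6 = 6 + o*y)
(-36 + 12)*O(9, 8) = (-36 + 12)*(6 + 9*8) = -24*(6 + 72) = -24*78 = -1872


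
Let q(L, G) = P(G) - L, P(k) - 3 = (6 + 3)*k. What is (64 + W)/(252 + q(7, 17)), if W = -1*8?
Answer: 56/401 ≈ 0.13965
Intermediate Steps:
W = -8
P(k) = 3 + 9*k (P(k) = 3 + (6 + 3)*k = 3 + 9*k)
q(L, G) = 3 - L + 9*G (q(L, G) = (3 + 9*G) - L = 3 - L + 9*G)
(64 + W)/(252 + q(7, 17)) = (64 - 8)/(252 + (3 - 1*7 + 9*17)) = 56/(252 + (3 - 7 + 153)) = 56/(252 + 149) = 56/401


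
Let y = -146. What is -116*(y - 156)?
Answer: 35032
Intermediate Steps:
-116*(y - 156) = -116*(-146 - 156) = -116*(-302) = 35032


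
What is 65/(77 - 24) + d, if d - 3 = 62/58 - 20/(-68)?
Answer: 146048/26129 ≈ 5.5895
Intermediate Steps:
d = 2151/493 (d = 3 + (62/58 - 20/(-68)) = 3 + (62*(1/58) - 20*(-1/68)) = 3 + (31/29 + 5/17) = 3 + 672/493 = 2151/493 ≈ 4.3631)
65/(77 - 24) + d = 65/(77 - 24) + 2151/493 = 65/53 + 2151/493 = 146048/26129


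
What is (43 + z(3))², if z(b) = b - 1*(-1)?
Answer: 2209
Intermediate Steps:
z(b) = 1 + b (z(b) = b + 1 = 1 + b)
(43 + z(3))² = (43 + (1 + 3))² = (43 + 4)² = 47² = 2209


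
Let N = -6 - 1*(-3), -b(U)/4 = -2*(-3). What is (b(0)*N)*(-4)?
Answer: -288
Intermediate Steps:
b(U) = -24 (b(U) = -(-8)*(-3) = -4*6 = -24)
N = -3 (N = -6 + 3 = -3)
(b(0)*N)*(-4) = -24*(-3)*(-4) = 72*(-4) = -288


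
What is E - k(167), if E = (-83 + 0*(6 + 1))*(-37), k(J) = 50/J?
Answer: 512807/167 ≈ 3070.7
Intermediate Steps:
E = 3071 (E = (-83 + 0*7)*(-37) = (-83 + 0)*(-37) = -83*(-37) = 3071)
E - k(167) = 3071 - 50/167 = 512807/167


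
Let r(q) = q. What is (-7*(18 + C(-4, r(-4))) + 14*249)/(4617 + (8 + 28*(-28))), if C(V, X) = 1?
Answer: 3353/3841 ≈ 0.87295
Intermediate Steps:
(-7*(18 + C(-4, r(-4))) + 14*249)/(4617 + (8 + 28*(-28))) = (-7*(18 + 1) + 14*249)/(4617 + (8 + 28*(-28))) = (-7*19 + 3486)/(4617 + (8 - 784)) = (-133 + 3486)/(4617 - 776) = 3353/3841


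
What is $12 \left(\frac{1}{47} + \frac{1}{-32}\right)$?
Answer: $- \frac{45}{376} \approx -0.11968$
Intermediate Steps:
$12 \left(\frac{1}{47} + \frac{1}{-32}\right) = 12 \left(\frac{1}{47} - \frac{1}{32}\right) = 12 \left(- \frac{15}{1504}\right) = - \frac{45}{376}$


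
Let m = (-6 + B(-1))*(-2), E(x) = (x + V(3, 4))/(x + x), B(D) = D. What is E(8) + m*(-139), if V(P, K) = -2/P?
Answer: -46693/24 ≈ -1945.5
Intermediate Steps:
E(x) = (-⅔ + x)/(2*x) (E(x) = (x - 2/3)/(x + x) = (x - 2*⅓)/((2*x)) = (x - ⅔)*(1/(2*x)) = (-⅔ + x)*(1/(2*x)) = (-⅔ + x)/(2*x))
m = 14 (m = (-6 - 1)*(-2) = -7*(-2) = 14)
E(8) + m*(-139) = (⅙)*(-2 + 3*8)/8 + 14*(-139) = (⅙)*(⅛)*(-2 + 24) - 1946 = (⅙)*(⅛)*22 - 1946 = 11/24 - 1946 = -46693/24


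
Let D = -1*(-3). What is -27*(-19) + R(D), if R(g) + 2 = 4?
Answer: 515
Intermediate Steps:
D = 3
R(g) = 2 (R(g) = -2 + 4 = 2)
-27*(-19) + R(D) = -27*(-19) + 2 = 513 + 2 = 515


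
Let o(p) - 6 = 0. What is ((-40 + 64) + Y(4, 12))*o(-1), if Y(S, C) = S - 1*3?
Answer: 150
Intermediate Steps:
Y(S, C) = -3 + S (Y(S, C) = S - 3 = -3 + S)
o(p) = 6 (o(p) = 6 + 0 = 6)
((-40 + 64) + Y(4, 12))*o(-1) = ((-40 + 64) + (-3 + 4))*6 = (24 + 1)*6 = 25*6 = 150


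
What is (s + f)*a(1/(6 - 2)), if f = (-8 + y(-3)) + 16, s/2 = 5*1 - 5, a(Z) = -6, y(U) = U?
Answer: -30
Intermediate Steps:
s = 0 (s = 2*(5*1 - 5) = 2*(5 - 5) = 2*0 = 0)
f = 5 (f = (-8 - 3) + 16 = -11 + 16 = 5)
(s + f)*a(1/(6 - 2)) = (0 + 5)*(-6) = 5*(-6) = -30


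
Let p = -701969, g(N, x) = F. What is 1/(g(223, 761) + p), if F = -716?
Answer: -1/702685 ≈ -1.4231e-6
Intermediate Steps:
g(N, x) = -716
1/(g(223, 761) + p) = 1/(-716 - 701969) = 1/(-702685) = -1/702685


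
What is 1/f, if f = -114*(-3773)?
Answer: 1/430122 ≈ 2.3249e-6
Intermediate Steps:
f = 430122
1/f = 1/430122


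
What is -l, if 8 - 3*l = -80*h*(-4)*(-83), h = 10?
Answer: -88536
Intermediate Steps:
l = 88536 (l = 8/3 - (-800*(-4))*(-83)/3 = 8/3 - (-80*(-40))*(-83)/3 = 8/3 - 3200*(-83)/3 = 8/3 - 1/3*(-265600) = 8/3 + 265600/3 = 88536)
-l = -1*88536 = -88536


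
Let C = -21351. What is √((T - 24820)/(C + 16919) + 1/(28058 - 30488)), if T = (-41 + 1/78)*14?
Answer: √21663611696805/1944540 ≈ 2.3936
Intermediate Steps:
T = -22379/39 (T = (-41 + 1/78)*14 = -3197/78*14 = -22379/39 ≈ -573.82)
√((T - 24820)/(C + 16919) + 1/(28058 - 30488)) = √((-22379/39 - 24820)/(-21351 + 16919) + 1/(28058 - 30488)) = √(-990359/39/(-4432) + 1/(-2430)) = √(-990359/39*(-1/4432) - 1/2430) = √(990359/172848 - 1/2430) = √(401066587/70003440) = √21663611696805/1944540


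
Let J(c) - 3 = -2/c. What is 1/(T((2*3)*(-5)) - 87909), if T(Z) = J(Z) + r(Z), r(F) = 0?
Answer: -15/1318589 ≈ -1.1376e-5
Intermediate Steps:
J(c) = 3 - 2/c
T(Z) = 3 - 2/Z (T(Z) = (3 - 2/Z) + 0 = 3 - 2/Z)
1/(T((2*3)*(-5)) - 87909) = 1/((3 - 2/((2*3)*(-5))) - 87909) = 1/((3 - 2/(6*(-5))) - 87909) = 1/((3 - 2/(-30)) - 87909) = 1/((3 - 2*(-1/30)) - 87909) = 1/((3 + 1/15) - 87909) = 1/(46/15 - 87909) = 1/(-1318589/15) = -15/1318589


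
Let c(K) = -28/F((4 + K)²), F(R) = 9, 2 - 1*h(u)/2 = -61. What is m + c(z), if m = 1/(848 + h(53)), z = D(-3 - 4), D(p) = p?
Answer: -27263/8766 ≈ -3.1101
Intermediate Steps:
h(u) = 126 (h(u) = 4 - 2*(-61) = 4 + 122 = 126)
z = -7 (z = -3 - 4 = -7)
m = 1/974 (m = 1/(848 + 126) = 1/974 ≈ 0.0010267)
c(K) = -28/9
m + c(z) = 1/974 - 28/9 = -27263/8766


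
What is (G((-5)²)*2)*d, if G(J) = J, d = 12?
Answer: 600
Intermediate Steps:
(G((-5)²)*2)*d = ((-5)²*2)*12 = (25*2)*12 = 50*12 = 600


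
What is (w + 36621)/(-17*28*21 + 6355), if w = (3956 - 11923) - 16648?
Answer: -12006/3641 ≈ -3.2974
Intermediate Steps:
w = -24615 (w = -7967 - 16648 = -24615)
(w + 36621)/(-17*28*21 + 6355) = (-24615 + 36621)/(-17*28*21 + 6355) = 12006/(-476*21 + 6355) = 12006/(-9996 + 6355) = 12006/(-3641) = 12006*(-1/3641) = -12006/3641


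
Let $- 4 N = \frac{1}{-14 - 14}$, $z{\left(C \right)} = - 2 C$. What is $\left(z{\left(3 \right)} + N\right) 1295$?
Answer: $- \frac{124135}{16} \approx -7758.4$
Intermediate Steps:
$N = \frac{1}{112}$ ($N = - \frac{1}{4 \left(-14 - 14\right)} = - \frac{1}{4 \left(-28\right)} = \left(- \frac{1}{4}\right) \left(- \frac{1}{28}\right) = \frac{1}{112} \approx 0.0089286$)
$\left(z{\left(3 \right)} + N\right) 1295 = \left(\left(-2\right) 3 + \frac{1}{112}\right) 1295 = \left(-6 + \frac{1}{112}\right) 1295 = \left(- \frac{671}{112}\right) 1295 = - \frac{124135}{16}$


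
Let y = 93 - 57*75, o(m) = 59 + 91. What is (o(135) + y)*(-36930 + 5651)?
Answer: 126116928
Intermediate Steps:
o(m) = 150
y = -4182 (y = 93 - 4275 = -4182)
(o(135) + y)*(-36930 + 5651) = (150 - 4182)*(-36930 + 5651) = -4032*(-31279) = 126116928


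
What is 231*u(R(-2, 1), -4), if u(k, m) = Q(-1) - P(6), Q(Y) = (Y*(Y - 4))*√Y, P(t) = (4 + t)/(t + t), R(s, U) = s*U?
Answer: -385/2 + 1155*I ≈ -192.5 + 1155.0*I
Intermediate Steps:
R(s, U) = U*s
P(t) = (4 + t)/(2*t) (P(t) = (4 + t)/((2*t)) = (4 + t)*(1/(2*t)) = (4 + t)/(2*t))
Q(Y) = Y^(3/2)*(-4 + Y) (Q(Y) = (Y*(-4 + Y))*√Y = Y^(3/2)*(-4 + Y))
u(k, m) = -⅚ + 5*I (u(k, m) = (-1)^(3/2)*(-4 - 1) - (4 + 6)/(2*6) = -I*(-5) - 10/(2*6) = 5*I - 1*⅚ = 5*I - ⅚ = -⅚ + 5*I)
231*u(R(-2, 1), -4) = 231*(-⅚ + 5*I) = -385/2 + 1155*I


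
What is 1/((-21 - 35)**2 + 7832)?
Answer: 1/10968 ≈ 9.1174e-5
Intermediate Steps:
1/((-21 - 35)**2 + 7832) = 1/((-56)**2 + 7832) = 1/(3136 + 7832) = 1/10968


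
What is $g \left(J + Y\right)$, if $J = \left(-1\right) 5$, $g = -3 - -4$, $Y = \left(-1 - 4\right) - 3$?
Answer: $-13$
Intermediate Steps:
$Y = -8$ ($Y = -5 - 3 = -8$)
$g = 1$ ($g = -3 + 4 = 1$)
$J = -5$
$g \left(J + Y\right) = 1 \left(-5 - 8\right) = 1 \left(-13\right) = -13$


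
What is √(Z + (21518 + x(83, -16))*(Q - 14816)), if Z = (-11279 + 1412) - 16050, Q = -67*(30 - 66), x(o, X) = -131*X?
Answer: I*√292933973 ≈ 17115.0*I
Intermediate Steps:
Q = 2412 (Q = -67*(-36) = 2412)
Z = -25917 (Z = -9867 - 16050 = -25917)
√(Z + (21518 + x(83, -16))*(Q - 14816)) = √(-25917 + (21518 - 131*(-16))*(2412 - 14816)) = √(-25917 + (21518 + 2096)*(-12404)) = √(-25917 + 23614*(-12404)) = √(-25917 - 292908056) = √(-292933973) = I*√292933973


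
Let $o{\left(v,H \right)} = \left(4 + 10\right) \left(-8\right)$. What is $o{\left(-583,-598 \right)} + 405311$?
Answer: $405199$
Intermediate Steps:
$o{\left(v,H \right)} = -112$ ($o{\left(v,H \right)} = 14 \left(-8\right) = -112$)
$o{\left(-583,-598 \right)} + 405311 = -112 + 405311 = 405199$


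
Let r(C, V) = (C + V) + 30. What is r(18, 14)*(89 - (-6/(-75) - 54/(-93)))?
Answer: 136926/25 ≈ 5477.0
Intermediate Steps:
r(C, V) = 30 + C + V
r(18, 14)*(89 - (-6/(-75) - 54/(-93))) = (30 + 18 + 14)*(89 - (-6/(-75) - 54/(-93))) = 62*(89 - (-6*(-1/75) - 54*(-1/93))) = 62*(89 - (2/25 + 18/31)) = 62*(89 - 1*512/775) = 62*(89 - 512/775) = 62*(68463/775) = 136926/25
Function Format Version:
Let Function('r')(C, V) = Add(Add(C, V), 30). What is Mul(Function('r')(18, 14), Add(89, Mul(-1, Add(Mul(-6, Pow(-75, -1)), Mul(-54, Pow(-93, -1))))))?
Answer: Rational(136926, 25) ≈ 5477.0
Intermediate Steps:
Function('r')(C, V) = Add(30, C, V)
Mul(Function('r')(18, 14), Add(89, Mul(-1, Add(Mul(-6, Pow(-75, -1)), Mul(-54, Pow(-93, -1)))))) = Mul(Add(30, 18, 14), Add(89, Mul(-1, Add(Mul(-6, Pow(-75, -1)), Mul(-54, Pow(-93, -1)))))) = Mul(62, Add(89, Mul(-1, Add(Mul(-6, Rational(-1, 75)), Mul(-54, Rational(-1, 93)))))) = Mul(62, Add(89, Mul(-1, Add(Rational(2, 25), Rational(18, 31))))) = Mul(62, Add(89, Mul(-1, Rational(512, 775)))) = Mul(62, Add(89, Rational(-512, 775))) = Mul(62, Rational(68463, 775)) = Rational(136926, 25)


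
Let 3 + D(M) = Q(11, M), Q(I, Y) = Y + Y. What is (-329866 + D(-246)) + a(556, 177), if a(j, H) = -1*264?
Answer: -330625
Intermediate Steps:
a(j, H) = -264
Q(I, Y) = 2*Y
D(M) = -3 + 2*M
(-329866 + D(-246)) + a(556, 177) = (-329866 + (-3 + 2*(-246))) - 264 = (-329866 + (-3 - 492)) - 264 = (-329866 - 495) - 264 = -330361 - 264 = -330625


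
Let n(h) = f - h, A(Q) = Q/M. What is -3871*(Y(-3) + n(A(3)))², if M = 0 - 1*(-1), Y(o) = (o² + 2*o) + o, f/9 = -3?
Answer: -3483900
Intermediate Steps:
f = -27 (f = 9*(-3) = -27)
Y(o) = o² + 3*o
M = 1 (M = 0 + 1 = 1)
A(Q) = Q (A(Q) = Q/1 = Q*1 = Q)
n(h) = -27 - h
-3871*(Y(-3) + n(A(3)))² = -3871*(-3*(3 - 3) + (-27 - 1*3))² = -3871*(-3*0 + (-27 - 3))² = -3871*(0 - 30)² = -3871*(-30)² = -3871*900 = -3483900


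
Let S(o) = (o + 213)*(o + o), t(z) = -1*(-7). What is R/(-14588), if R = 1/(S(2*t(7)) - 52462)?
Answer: 1/672594328 ≈ 1.4868e-9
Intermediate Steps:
t(z) = 7
S(o) = 2*o*(213 + o) (S(o) = (213 + o)*(2*o) = 2*o*(213 + o))
R = -1/46106 (R = 1/(2*(2*7)*(213 + 2*7) - 52462) = 1/(2*14*(213 + 14) - 52462) = 1/(2*14*227 - 52462) = 1/(6356 - 52462) = 1/(-46106) = -1/46106 ≈ -2.1689e-5)
R/(-14588) = -1/46106/(-14588) = -1/46106*(-1/14588) = 1/672594328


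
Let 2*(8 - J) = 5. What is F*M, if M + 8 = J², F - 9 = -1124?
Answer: -99235/4 ≈ -24809.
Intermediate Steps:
F = -1115 (F = 9 - 1124 = -1115)
J = 11/2 (J = 8 - ½*5 = 8 - 5/2 = 11/2 ≈ 5.5000)
M = 89/4 (M = -8 + (11/2)² = -8 + 121/4 = 89/4 ≈ 22.250)
F*M = -1115*89/4 = -99235/4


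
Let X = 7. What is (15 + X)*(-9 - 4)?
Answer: -286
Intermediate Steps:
(15 + X)*(-9 - 4) = (15 + 7)*(-9 - 4) = 22*(-13) = -286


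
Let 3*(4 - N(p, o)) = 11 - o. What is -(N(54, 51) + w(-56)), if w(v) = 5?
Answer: -67/3 ≈ -22.333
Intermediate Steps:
N(p, o) = 1/3 + o/3 (N(p, o) = 4 - (11 - o)/3 = 4 + (-11/3 + o/3) = 1/3 + o/3)
-(N(54, 51) + w(-56)) = -((1/3 + (1/3)*51) + 5) = -((1/3 + 17) + 5) = -(52/3 + 5) = -1*67/3 = -67/3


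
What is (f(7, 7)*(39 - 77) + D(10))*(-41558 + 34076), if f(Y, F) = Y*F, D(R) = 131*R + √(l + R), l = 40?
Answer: 4130064 - 37410*√2 ≈ 4.0772e+6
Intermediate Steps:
D(R) = √(40 + R) + 131*R (D(R) = 131*R + √(40 + R) = √(40 + R) + 131*R)
f(Y, F) = F*Y
(f(7, 7)*(39 - 77) + D(10))*(-41558 + 34076) = ((7*7)*(39 - 77) + (√(40 + 10) + 131*10))*(-41558 + 34076) = (49*(-38) + (√50 + 1310))*(-7482) = (-1862 + (5*√2 + 1310))*(-7482) = (-1862 + (1310 + 5*√2))*(-7482) = (-552 + 5*√2)*(-7482) = 4130064 - 37410*√2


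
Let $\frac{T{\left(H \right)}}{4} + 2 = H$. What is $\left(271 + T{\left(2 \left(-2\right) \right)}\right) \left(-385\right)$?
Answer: $-95095$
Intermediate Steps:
$T{\left(H \right)} = -8 + 4 H$
$\left(271 + T{\left(2 \left(-2\right) \right)}\right) \left(-385\right) = \left(271 + \left(-8 + 4 \cdot 2 \left(-2\right)\right)\right) \left(-385\right) = \left(271 + \left(-8 + 4 \left(-4\right)\right)\right) \left(-385\right) = \left(271 - 24\right) \left(-385\right) = 247 \left(-385\right) = -95095$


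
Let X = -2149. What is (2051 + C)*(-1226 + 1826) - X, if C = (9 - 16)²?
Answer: 1262149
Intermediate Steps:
C = 49 (C = (-7)² = 49)
(2051 + C)*(-1226 + 1826) - X = (2051 + 49)*(-1226 + 1826) - 1*(-2149) = 2100*600 + 2149 = 1260000 + 2149 = 1262149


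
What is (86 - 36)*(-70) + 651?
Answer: -2849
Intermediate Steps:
(86 - 36)*(-70) + 651 = 50*(-70) + 651 = -3500 + 651 = -2849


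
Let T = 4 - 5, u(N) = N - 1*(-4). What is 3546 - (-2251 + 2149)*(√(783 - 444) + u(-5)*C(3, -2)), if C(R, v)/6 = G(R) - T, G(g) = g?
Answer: 1098 + 102*√339 ≈ 2976.0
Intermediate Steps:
u(N) = 4 + N (u(N) = N + 4 = 4 + N)
T = -1
C(R, v) = 6 + 6*R (C(R, v) = 6*(R - 1*(-1)) = 6*(R + 1) = 6*(1 + R) = 6 + 6*R)
3546 - (-2251 + 2149)*(√(783 - 444) + u(-5)*C(3, -2)) = 3546 - (-2251 + 2149)*(√(783 - 444) + (4 - 5)*(6 + 6*3)) = 3546 - (-102)*(√339 - (6 + 18)) = 3546 - (-102)*(√339 - 1*24) = 3546 - (-102)*(√339 - 24) = 3546 - (-102)*(-24 + √339) = 3546 - (2448 - 102*√339) = 3546 + (-2448 + 102*√339) = 1098 + 102*√339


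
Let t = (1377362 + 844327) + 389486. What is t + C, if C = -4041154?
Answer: -1429979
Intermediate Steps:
t = 2611175 (t = 2221689 + 389486 = 2611175)
t + C = 2611175 - 4041154 = -1429979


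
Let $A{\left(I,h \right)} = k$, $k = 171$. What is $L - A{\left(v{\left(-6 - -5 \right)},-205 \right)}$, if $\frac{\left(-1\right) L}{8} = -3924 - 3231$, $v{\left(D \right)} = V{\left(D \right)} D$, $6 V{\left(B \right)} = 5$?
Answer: $57069$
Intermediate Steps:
$V{\left(B \right)} = \frac{5}{6}$ ($V{\left(B \right)} = \frac{1}{6} \cdot 5 = \frac{5}{6}$)
$v{\left(D \right)} = \frac{5 D}{6}$
$A{\left(I,h \right)} = 171$
$L = 57240$ ($L = - 8 \left(-3924 - 3231\right) = \left(-8\right) \left(-7155\right) = 57240$)
$L - A{\left(v{\left(-6 - -5 \right)},-205 \right)} = 57240 - 171 = 57069$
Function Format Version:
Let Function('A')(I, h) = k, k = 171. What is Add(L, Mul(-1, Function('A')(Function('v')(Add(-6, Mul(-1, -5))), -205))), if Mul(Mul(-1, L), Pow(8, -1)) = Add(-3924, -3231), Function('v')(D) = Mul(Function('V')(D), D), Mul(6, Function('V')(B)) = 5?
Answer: 57069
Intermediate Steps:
Function('V')(B) = Rational(5, 6) (Function('V')(B) = Mul(Rational(1, 6), 5) = Rational(5, 6))
Function('v')(D) = Mul(Rational(5, 6), D)
Function('A')(I, h) = 171
L = 57240 (L = Mul(-8, Add(-3924, -3231)) = Mul(-8, -7155) = 57240)
Add(L, Mul(-1, Function('A')(Function('v')(Add(-6, Mul(-1, -5))), -205))) = Add(57240, Mul(-1, 171)) = Add(57240, -171) = 57069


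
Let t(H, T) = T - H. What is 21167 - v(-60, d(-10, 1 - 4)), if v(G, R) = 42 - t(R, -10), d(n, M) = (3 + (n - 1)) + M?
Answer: 21126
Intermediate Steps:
d(n, M) = 2 + M + n (d(n, M) = (3 + (-1 + n)) + M = (2 + n) + M = 2 + M + n)
v(G, R) = 52 + R (v(G, R) = 42 - (-10 - R) = 42 + (10 + R) = 52 + R)
21167 - v(-60, d(-10, 1 - 4)) = 21167 - (52 + (2 + (1 - 4) - 10)) = 21167 - (52 + (2 - 3 - 10)) = 21167 - (52 - 11) = 21167 - 1*41 = 21167 - 41 = 21126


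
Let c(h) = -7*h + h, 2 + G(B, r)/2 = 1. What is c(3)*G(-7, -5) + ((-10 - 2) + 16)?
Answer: 40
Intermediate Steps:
G(B, r) = -2 (G(B, r) = -4 + 2*1 = -4 + 2 = -2)
c(h) = -6*h
c(3)*G(-7, -5) + ((-10 - 2) + 16) = -6*3*(-2) + ((-10 - 2) + 16) = -18*(-2) + (-12 + 16) = 36 + 4 = 40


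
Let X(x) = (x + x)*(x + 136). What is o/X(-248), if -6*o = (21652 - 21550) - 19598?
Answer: 2437/41664 ≈ 0.058492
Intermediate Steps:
o = 9748/3 (o = -((21652 - 21550) - 19598)/6 = -(102 - 19598)/6 = -1/6*(-19496) = 9748/3 ≈ 3249.3)
X(x) = 2*x*(136 + x) (X(x) = (2*x)*(136 + x) = 2*x*(136 + x))
o/X(-248) = 9748/(3*((2*(-248)*(136 - 248)))) = 9748/(3*((2*(-248)*(-112)))) = (9748/3)/55552 = (9748/3)*(1/55552) = 2437/41664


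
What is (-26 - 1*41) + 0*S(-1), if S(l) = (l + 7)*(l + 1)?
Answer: -67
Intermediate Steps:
S(l) = (1 + l)*(7 + l) (S(l) = (7 + l)*(1 + l) = (1 + l)*(7 + l))
(-26 - 1*41) + 0*S(-1) = (-26 - 1*41) + 0*(7 + (-1)² + 8*(-1)) = (-26 - 41) + 0*(7 + 1 - 8) = -67 + 0*0 = -67 + 0 = -67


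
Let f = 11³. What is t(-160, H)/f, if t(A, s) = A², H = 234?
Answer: 25600/1331 ≈ 19.234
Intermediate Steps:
f = 1331
t(-160, H)/f = (-160)²/1331 = 25600*(1/1331) = 25600/1331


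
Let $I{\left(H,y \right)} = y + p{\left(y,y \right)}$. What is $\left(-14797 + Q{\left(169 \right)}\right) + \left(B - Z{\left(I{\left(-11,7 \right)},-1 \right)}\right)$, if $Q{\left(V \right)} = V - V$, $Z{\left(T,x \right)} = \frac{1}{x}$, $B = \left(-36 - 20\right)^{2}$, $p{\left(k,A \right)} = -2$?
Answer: $-11660$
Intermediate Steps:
$B = 3136$ ($B = \left(-56\right)^{2} = 3136$)
$I{\left(H,y \right)} = -2 + y$ ($I{\left(H,y \right)} = y - 2 = -2 + y$)
$Q{\left(V \right)} = 0$
$\left(-14797 + Q{\left(169 \right)}\right) + \left(B - Z{\left(I{\left(-11,7 \right)},-1 \right)}\right) = \left(-14797 + 0\right) + \left(3136 - \frac{1}{-1}\right) = -14797 + \left(3136 - -1\right) = -14797 + \left(3136 + 1\right) = -14797 + 3137 = -11660$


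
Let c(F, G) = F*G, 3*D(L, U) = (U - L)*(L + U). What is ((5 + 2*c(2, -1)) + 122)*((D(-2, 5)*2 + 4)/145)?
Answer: 2214/145 ≈ 15.269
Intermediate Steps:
D(L, U) = (L + U)*(U - L)/3 (D(L, U) = ((U - L)*(L + U))/3 = ((L + U)*(U - L))/3 = (L + U)*(U - L)/3)
((5 + 2*c(2, -1)) + 122)*((D(-2, 5)*2 + 4)/145) = ((5 + 2*(2*(-1))) + 122)*(((-1/3*(-2)**2 + (1/3)*5**2)*2 + 4)/145) = ((5 + 2*(-2)) + 122)*(((-1/3*4 + (1/3)*25)*2 + 4)*(1/145)) = ((5 - 4) + 122)*(((-4/3 + 25/3)*2 + 4)*(1/145)) = (1 + 122)*((7*2 + 4)*(1/145)) = 123*((14 + 4)*(1/145)) = 123*(18*(1/145)) = 123*(18/145) = 2214/145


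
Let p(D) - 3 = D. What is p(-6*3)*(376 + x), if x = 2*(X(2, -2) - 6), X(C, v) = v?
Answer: -5400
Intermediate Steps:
p(D) = 3 + D
x = -16 (x = 2*(-2 - 6) = 2*(-8) = -16)
p(-6*3)*(376 + x) = (3 - 6*3)*(376 - 16) = (3 - 18)*360 = -15*360 = -5400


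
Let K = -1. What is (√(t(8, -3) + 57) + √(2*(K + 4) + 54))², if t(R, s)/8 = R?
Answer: 181 + 44*√15 ≈ 351.41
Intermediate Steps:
t(R, s) = 8*R
(√(t(8, -3) + 57) + √(2*(K + 4) + 54))² = (√(8*8 + 57) + √(2*(-1 + 4) + 54))² = (√(64 + 57) + √(2*3 + 54))² = (√121 + √(6 + 54))² = (11 + √60)² = (11 + 2*√15)²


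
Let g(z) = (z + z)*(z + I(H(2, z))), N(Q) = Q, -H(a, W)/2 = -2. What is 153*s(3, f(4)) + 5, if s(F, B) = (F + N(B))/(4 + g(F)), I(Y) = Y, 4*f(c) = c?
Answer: 421/23 ≈ 18.304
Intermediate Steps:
H(a, W) = 4 (H(a, W) = -2*(-2) = 4)
f(c) = c/4
g(z) = 2*z*(4 + z) (g(z) = (z + z)*(z + 4) = (2*z)*(4 + z) = 2*z*(4 + z))
s(F, B) = (B + F)/(4 + 2*F*(4 + F)) (s(F, B) = (F + B)/(4 + 2*F*(4 + F)) = (B + F)/(4 + 2*F*(4 + F)))
153*s(3, f(4)) + 5 = 153*(((1/4)*4 + 3)/(2*(2 + 3*(4 + 3)))) + 5 = 153*((1 + 3)/(2*(2 + 3*7))) + 5 = 153*((1/2)*4/(2 + 21)) + 5 = 153*((1/2)*4/23) + 5 = 153*((1/2)*(1/23)*4) + 5 = 153*(2/23) + 5 = 306/23 + 5 = 421/23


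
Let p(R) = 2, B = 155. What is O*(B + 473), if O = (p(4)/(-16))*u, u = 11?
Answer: -1727/2 ≈ -863.50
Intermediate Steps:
O = -11/8 (O = (2/(-16))*11 = (2*(-1/16))*11 = -1/8*11 = -11/8 ≈ -1.3750)
O*(B + 473) = -11*(155 + 473)/8 = -11/8*628 = -1727/2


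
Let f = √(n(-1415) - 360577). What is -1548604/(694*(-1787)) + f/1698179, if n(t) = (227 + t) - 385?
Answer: 774302/620089 + 5*I*√14486/1698179 ≈ 1.2487 + 0.00035437*I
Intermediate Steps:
n(t) = -158 + t
f = 5*I*√14486 (f = √((-158 - 1415) - 360577) = √(-1573 - 360577) = √(-362150) = 5*I*√14486 ≈ 601.79*I)
-1548604/(694*(-1787)) + f/1698179 = -1548604/(694*(-1787)) + (5*I*√14486)/1698179 = -1548604/(-1240178) + (5*I*√14486)*(1/1698179) = -1548604*(-1/1240178) + 5*I*√14486/1698179 = 774302/620089 + 5*I*√14486/1698179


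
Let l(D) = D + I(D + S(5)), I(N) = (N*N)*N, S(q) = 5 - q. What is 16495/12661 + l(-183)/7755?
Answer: -469498013/595067 ≈ -788.98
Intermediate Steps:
I(N) = N³ (I(N) = N²*N = N³)
l(D) = D + D³ (l(D) = D + (D + (5 - 1*5))³ = D + (D + (5 - 5))³ = D + (D + 0)³ = D + D³)
16495/12661 + l(-183)/7755 = 16495/12661 + (-183 + (-183)³)/7755 = 16495*(1/12661) + (-183 - 6128487)*(1/7755) = 16495/12661 - 6128670*1/7755 = 16495/12661 - 408578/517 = -469498013/595067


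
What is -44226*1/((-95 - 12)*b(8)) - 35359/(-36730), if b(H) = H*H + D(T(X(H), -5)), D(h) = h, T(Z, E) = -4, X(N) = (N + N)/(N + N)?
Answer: 15428548/1965055 ≈ 7.8515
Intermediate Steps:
X(N) = 1 (X(N) = (2*N)/((2*N)) = (2*N)*(1/(2*N)) = 1)
b(H) = -4 + H² (b(H) = H*H - 4 = H² - 4 = -4 + H²)
-44226*1/((-95 - 12)*b(8)) - 35359/(-36730) = -44226*1/((-95 - 12)*(-4 + 8²)) - 35359/(-36730) = -44226*(-1/(107*(-4 + 64))) - 35359*(-1/36730) = -44226/((-107*60)) + 35359/36730 = -44226/(-6420) + 35359/36730 = -44226*(-1/6420) + 35359/36730 = 7371/1070 + 35359/36730 = 15428548/1965055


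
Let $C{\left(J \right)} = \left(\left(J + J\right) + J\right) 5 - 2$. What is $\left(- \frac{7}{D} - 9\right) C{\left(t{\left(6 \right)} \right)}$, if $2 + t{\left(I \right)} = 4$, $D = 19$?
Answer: $- \frac{4984}{19} \approx -262.32$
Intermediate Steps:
$t{\left(I \right)} = 2$ ($t{\left(I \right)} = -2 + 4 = 2$)
$C{\left(J \right)} = -2 + 15 J$ ($C{\left(J \right)} = \left(2 J + J\right) 5 - 2 = 3 J 5 - 2 = 15 J - 2 = -2 + 15 J$)
$\left(- \frac{7}{D} - 9\right) C{\left(t{\left(6 \right)} \right)} = \left(- \frac{7}{19} - 9\right) \left(-2 + 15 \cdot 2\right) = \left(\left(-7\right) \frac{1}{19} - 9\right) \left(-2 + 30\right) = \left(- \frac{7}{19} - 9\right) 28 = \left(- \frac{178}{19}\right) 28 = - \frac{4984}{19}$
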